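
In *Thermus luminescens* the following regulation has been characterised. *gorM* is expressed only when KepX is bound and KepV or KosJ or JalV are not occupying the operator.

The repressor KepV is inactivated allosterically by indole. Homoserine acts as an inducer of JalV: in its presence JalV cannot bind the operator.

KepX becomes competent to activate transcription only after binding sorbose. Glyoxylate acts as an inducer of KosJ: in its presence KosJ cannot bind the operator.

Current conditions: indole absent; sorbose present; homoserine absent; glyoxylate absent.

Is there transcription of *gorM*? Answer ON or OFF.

Sorbose is present, so KepX is active.
Indole is absent, so KepV is active.
Glyoxylate is absent, so KosJ is active.
Homoserine is absent, so JalV is active.
With repressor KepV bound, *gorM* is not transcribed.

OFF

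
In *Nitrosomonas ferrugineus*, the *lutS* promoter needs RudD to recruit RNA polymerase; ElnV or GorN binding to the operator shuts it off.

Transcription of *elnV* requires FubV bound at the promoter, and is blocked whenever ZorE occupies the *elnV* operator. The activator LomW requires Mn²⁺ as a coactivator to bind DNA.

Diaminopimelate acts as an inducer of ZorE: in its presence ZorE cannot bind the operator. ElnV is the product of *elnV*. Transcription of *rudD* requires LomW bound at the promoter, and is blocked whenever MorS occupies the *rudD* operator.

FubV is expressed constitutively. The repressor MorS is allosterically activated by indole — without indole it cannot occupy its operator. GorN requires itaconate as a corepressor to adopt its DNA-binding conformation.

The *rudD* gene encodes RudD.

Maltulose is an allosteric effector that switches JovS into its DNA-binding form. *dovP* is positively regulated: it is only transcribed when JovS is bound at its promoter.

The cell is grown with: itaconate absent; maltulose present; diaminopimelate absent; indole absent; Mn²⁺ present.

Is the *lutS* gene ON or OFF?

Diaminopimelate is absent, so ZorE is active.
FubV is produced constitutively and is active.
With repressor ZorE bound, *elnV* is not transcribed.
So ElnV is not produced.
Mn²⁺ is present, so LomW is active.
Indole is absent, so MorS is inactive.
No repressor is bound and LomW is active, so *rudD* is transcribed.
So RudD is produced and active.
Itaconate is absent, so GorN is inactive.
No repressor is bound and RudD is active, so *lutS* is transcribed.

ON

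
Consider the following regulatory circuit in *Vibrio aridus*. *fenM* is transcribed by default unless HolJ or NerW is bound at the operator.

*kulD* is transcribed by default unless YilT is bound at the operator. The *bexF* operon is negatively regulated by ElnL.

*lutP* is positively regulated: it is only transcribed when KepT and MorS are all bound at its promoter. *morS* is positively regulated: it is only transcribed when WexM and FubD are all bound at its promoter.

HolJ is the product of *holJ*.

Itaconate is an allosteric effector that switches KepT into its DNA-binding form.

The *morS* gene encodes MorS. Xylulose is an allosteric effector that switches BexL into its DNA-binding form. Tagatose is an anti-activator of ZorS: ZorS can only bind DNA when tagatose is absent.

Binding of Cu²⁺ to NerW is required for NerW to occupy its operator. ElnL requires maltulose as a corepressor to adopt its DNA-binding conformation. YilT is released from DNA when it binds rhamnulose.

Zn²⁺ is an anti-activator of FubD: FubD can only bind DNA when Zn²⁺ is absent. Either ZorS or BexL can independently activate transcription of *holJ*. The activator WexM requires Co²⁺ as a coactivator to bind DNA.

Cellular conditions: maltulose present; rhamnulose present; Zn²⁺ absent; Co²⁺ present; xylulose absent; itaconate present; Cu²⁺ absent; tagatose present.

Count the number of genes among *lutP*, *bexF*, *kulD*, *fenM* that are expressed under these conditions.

Itaconate is present, so KepT is active.
Co²⁺ is present, so WexM is active.
Zn²⁺ is absent, so FubD is active.
No repressor is bound and WexM and FubD are active, so *morS* is transcribed.
So MorS is produced and active.
No repressor is bound and KepT and MorS are active, so *lutP* is transcribed.
→ *lutP* is ON.
Maltulose is present, so ElnL is active.
With repressor ElnL bound, *bexF* is not transcribed.
→ *bexF* is OFF.
Rhamnulose is present, so YilT is inactive.
With no repressor bound, *kulD* is transcribed.
→ *kulD* is ON.
Tagatose is present, so ZorS is inactive.
Xylulose is absent, so BexL is inactive.
No activator is available at the *holJ* promoter, so *holJ* is not transcribed.
So HolJ is not produced.
Cu²⁺ is absent, so NerW is inactive.
With no repressor bound, *fenM* is transcribed.
→ *fenM* is ON.
3 of the 4 genes are transcribed.

3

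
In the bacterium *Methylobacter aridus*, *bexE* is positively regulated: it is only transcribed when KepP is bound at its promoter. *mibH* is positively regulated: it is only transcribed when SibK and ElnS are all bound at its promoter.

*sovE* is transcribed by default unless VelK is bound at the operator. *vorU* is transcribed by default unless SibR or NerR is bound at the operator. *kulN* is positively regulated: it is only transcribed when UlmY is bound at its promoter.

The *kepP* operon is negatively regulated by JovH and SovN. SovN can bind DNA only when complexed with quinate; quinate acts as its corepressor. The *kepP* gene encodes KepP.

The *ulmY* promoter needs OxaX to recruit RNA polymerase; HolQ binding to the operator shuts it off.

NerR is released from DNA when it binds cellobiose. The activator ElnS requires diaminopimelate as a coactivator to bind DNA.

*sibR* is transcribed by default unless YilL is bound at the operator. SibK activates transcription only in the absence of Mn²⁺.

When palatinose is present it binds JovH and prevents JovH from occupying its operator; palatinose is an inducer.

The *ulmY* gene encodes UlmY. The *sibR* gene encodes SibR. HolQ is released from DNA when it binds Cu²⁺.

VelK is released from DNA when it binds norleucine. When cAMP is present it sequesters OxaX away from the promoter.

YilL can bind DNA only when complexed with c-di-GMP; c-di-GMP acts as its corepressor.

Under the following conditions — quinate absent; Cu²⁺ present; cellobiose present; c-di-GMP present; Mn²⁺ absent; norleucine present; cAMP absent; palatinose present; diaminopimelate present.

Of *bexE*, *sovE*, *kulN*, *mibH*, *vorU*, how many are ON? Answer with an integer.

Palatinose is present, so JovH is inactive.
Quinate is absent, so SovN is inactive.
With no repressor bound, *kepP* is transcribed.
So KepP is produced and active.
No repressor is bound and KepP is active, so *bexE* is transcribed.
→ *bexE* is ON.
Norleucine is present, so VelK is inactive.
With no repressor bound, *sovE* is transcribed.
→ *sovE* is ON.
Cu²⁺ is present, so HolQ is inactive.
cAMP is absent, so OxaX is active.
No repressor is bound and OxaX is active, so *ulmY* is transcribed.
So UlmY is produced and active.
No repressor is bound and UlmY is active, so *kulN* is transcribed.
→ *kulN* is ON.
Mn²⁺ is absent, so SibK is active.
Diaminopimelate is present, so ElnS is active.
No repressor is bound and SibK and ElnS are active, so *mibH* is transcribed.
→ *mibH* is ON.
c-di-GMP is present, so YilL is active.
With repressor YilL bound, *sibR* is not transcribed.
So SibR is not produced.
Cellobiose is present, so NerR is inactive.
With no repressor bound, *vorU* is transcribed.
→ *vorU* is ON.
5 of the 5 genes are transcribed.

5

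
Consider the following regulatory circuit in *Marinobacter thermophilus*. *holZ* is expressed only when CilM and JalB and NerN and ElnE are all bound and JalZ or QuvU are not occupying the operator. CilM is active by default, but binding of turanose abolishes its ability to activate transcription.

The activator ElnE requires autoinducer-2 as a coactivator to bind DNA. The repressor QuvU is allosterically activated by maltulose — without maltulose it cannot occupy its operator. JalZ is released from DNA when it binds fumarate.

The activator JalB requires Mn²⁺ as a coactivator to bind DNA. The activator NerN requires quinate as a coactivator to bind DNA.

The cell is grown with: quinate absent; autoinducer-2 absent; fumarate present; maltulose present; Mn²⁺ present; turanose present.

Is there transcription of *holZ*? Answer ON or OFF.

OFF

Turanose is present, so CilM is inactive.
Mn²⁺ is present, so JalB is active.
Quinate is absent, so NerN is inactive.
Fumarate is present, so JalZ is inactive.
Autoinducer-2 is absent, so ElnE is inactive.
Maltulose is present, so QuvU is active.
With repressor QuvU bound, *holZ* is not transcribed.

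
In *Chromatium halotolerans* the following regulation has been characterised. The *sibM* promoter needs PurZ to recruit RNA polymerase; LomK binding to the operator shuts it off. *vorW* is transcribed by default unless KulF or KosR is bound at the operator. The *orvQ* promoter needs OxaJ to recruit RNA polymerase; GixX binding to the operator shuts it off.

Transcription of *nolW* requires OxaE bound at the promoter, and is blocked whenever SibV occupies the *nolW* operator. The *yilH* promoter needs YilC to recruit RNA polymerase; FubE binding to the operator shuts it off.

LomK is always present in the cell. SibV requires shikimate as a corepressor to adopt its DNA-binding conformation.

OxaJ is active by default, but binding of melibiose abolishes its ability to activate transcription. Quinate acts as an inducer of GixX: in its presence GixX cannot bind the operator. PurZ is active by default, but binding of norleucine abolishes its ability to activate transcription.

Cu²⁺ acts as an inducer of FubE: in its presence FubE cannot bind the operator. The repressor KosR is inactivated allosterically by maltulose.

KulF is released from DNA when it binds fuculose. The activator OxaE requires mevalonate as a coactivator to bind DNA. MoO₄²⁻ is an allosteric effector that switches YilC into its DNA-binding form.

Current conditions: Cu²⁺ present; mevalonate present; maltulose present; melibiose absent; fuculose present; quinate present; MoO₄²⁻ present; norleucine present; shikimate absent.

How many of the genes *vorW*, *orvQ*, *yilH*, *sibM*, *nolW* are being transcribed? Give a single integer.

Fuculose is present, so KulF is inactive.
Maltulose is present, so KosR is inactive.
With no repressor bound, *vorW* is transcribed.
→ *vorW* is ON.
Quinate is present, so GixX is inactive.
Melibiose is absent, so OxaJ is active.
No repressor is bound and OxaJ is active, so *orvQ* is transcribed.
→ *orvQ* is ON.
MoO₄²⁻ is present, so YilC is active.
Cu²⁺ is present, so FubE is inactive.
No repressor is bound and YilC is active, so *yilH* is transcribed.
→ *yilH* is ON.
Norleucine is present, so PurZ is inactive.
LomK is produced constitutively and is active.
With repressor LomK bound, *sibM* is not transcribed.
→ *sibM* is OFF.
Mevalonate is present, so OxaE is active.
Shikimate is absent, so SibV is inactive.
No repressor is bound and OxaE is active, so *nolW* is transcribed.
→ *nolW* is ON.
4 of the 5 genes are transcribed.

4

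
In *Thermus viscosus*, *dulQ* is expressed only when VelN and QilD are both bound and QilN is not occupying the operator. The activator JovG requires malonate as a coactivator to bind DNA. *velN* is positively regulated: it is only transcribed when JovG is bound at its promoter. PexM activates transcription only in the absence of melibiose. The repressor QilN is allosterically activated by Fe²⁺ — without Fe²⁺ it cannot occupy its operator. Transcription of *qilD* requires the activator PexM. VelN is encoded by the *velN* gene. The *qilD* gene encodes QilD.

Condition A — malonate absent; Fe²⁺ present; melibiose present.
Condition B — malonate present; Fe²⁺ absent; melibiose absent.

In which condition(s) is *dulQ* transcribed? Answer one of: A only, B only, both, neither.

B only

Condition A:
Malonate is absent, so JovG is inactive.
Required activator JovG is absent, so *velN* is not transcribed.
So VelN is not produced.
Fe²⁺ is present, so QilN is active.
Melibiose is present, so PexM is inactive.
Required activator PexM is absent, so *qilD* is not transcribed.
So QilD is not produced.
With repressor QilN bound, *dulQ* is not transcribed.
→ *dulQ* is OFF in A.
Condition B:
Malonate is present, so JovG is active.
No repressor is bound and JovG is active, so *velN* is transcribed.
So VelN is produced and active.
Fe²⁺ is absent, so QilN is inactive.
Melibiose is absent, so PexM is active.
No repressor is bound and PexM is active, so *qilD* is transcribed.
So QilD is produced and active.
No repressor is bound and VelN and QilD are active, so *dulQ* is transcribed.
→ *dulQ* is ON in B.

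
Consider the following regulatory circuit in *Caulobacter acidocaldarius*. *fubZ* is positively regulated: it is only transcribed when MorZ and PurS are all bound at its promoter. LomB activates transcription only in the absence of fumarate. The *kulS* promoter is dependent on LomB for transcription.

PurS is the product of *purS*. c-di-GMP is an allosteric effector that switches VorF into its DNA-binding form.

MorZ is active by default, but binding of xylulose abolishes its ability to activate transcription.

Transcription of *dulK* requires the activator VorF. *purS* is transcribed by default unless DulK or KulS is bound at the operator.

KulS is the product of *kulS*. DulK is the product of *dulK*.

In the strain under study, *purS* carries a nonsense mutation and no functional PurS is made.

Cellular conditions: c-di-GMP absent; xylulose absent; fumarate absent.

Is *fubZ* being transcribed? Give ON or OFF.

OFF

Xylulose is absent, so MorZ is active.
PurS is non-functional in this strain, so it has no effect.
Required activator PurS is absent, so *fubZ* is not transcribed.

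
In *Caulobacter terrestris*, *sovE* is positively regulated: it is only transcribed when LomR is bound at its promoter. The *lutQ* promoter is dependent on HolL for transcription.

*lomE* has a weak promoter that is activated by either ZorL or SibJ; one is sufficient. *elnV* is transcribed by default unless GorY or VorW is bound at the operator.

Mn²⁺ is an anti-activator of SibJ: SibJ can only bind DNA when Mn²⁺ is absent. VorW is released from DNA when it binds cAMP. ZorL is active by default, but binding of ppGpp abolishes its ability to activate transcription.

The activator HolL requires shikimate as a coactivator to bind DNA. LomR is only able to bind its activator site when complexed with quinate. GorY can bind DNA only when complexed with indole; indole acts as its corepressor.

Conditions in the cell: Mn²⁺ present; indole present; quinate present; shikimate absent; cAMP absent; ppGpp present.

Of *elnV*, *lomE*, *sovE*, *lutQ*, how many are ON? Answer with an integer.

Indole is present, so GorY is active.
cAMP is absent, so VorW is active.
With repressor GorY bound, *elnV* is not transcribed.
→ *elnV* is OFF.
ppGpp is present, so ZorL is inactive.
Mn²⁺ is present, so SibJ is inactive.
No activator is available at the *lomE* promoter, so *lomE* is not transcribed.
→ *lomE* is OFF.
Quinate is present, so LomR is active.
No repressor is bound and LomR is active, so *sovE* is transcribed.
→ *sovE* is ON.
Shikimate is absent, so HolL is inactive.
Required activator HolL is absent, so *lutQ* is not transcribed.
→ *lutQ* is OFF.
1 of the 4 genes is transcribed.

1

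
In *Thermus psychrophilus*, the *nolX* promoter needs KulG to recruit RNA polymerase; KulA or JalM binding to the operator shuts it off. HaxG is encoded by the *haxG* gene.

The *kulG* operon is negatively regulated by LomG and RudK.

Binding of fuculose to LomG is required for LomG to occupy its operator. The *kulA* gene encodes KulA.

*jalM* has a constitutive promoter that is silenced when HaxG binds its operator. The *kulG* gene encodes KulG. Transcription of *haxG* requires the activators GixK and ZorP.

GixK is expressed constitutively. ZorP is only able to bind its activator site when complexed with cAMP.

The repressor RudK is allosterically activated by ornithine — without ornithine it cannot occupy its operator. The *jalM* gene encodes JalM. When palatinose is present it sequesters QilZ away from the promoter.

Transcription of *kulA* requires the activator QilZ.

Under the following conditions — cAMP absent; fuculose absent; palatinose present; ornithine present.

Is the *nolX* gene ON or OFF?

OFF

Fuculose is absent, so LomG is inactive.
Ornithine is present, so RudK is active.
With repressor RudK bound, *kulG* is not transcribed.
So KulG is not produced.
Palatinose is present, so QilZ is inactive.
Required activator QilZ is absent, so *kulA* is not transcribed.
So KulA is not produced.
GixK is produced constitutively and is active.
cAMP is absent, so ZorP is inactive.
Required activator ZorP is absent, so *haxG* is not transcribed.
So HaxG is not produced.
With no repressor bound, *jalM* is transcribed.
So JalM is produced and active.
With repressor JalM bound, *nolX* is not transcribed.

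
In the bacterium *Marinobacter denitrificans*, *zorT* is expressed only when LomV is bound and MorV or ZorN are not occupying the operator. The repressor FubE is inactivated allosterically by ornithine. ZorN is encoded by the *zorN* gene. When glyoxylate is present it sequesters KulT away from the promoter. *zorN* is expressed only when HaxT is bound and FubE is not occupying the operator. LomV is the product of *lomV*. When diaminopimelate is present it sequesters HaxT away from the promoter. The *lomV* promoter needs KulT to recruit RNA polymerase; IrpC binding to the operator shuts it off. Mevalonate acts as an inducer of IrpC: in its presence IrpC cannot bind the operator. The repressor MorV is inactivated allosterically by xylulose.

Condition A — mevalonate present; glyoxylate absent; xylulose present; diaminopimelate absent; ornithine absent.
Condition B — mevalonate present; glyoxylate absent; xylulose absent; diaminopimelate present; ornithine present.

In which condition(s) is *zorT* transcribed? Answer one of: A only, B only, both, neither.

Condition A:
Mevalonate is present, so IrpC is inactive.
Glyoxylate is absent, so KulT is active.
No repressor is bound and KulT is active, so *lomV* is transcribed.
So LomV is produced and active.
Xylulose is present, so MorV is inactive.
Diaminopimelate is absent, so HaxT is active.
Ornithine is absent, so FubE is active.
With repressor FubE bound, *zorN* is not transcribed.
So ZorN is not produced.
No repressor is bound and LomV is active, so *zorT* is transcribed.
→ *zorT* is ON in A.
Condition B:
Mevalonate is present, so IrpC is inactive.
Glyoxylate is absent, so KulT is active.
No repressor is bound and KulT is active, so *lomV* is transcribed.
So LomV is produced and active.
Xylulose is absent, so MorV is active.
Diaminopimelate is present, so HaxT is inactive.
Ornithine is present, so FubE is inactive.
Required activator HaxT is absent, so *zorN* is not transcribed.
So ZorN is not produced.
With repressor MorV bound, *zorT* is not transcribed.
→ *zorT* is OFF in B.

A only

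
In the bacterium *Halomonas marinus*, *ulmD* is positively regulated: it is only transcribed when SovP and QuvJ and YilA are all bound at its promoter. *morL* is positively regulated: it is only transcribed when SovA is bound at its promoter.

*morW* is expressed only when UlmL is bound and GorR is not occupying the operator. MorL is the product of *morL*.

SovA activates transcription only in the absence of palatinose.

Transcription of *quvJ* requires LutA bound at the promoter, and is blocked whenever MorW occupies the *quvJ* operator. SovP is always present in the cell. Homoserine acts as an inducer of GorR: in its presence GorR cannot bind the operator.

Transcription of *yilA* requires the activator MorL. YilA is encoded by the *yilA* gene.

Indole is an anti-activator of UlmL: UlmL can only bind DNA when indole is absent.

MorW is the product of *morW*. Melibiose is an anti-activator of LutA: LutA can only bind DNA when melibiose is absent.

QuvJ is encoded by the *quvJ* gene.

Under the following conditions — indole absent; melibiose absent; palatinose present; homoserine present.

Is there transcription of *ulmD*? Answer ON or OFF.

OFF

SovP is produced constitutively and is active.
Homoserine is present, so GorR is inactive.
Indole is absent, so UlmL is active.
No repressor is bound and UlmL is active, so *morW* is transcribed.
So MorW is produced and active.
Melibiose is absent, so LutA is active.
With repressor MorW bound, *quvJ* is not transcribed.
So QuvJ is not produced.
Palatinose is present, so SovA is inactive.
Required activator SovA is absent, so *morL* is not transcribed.
So MorL is not produced.
Required activator MorL is absent, so *yilA* is not transcribed.
So YilA is not produced.
Required activator QuvJ is absent, so *ulmD* is not transcribed.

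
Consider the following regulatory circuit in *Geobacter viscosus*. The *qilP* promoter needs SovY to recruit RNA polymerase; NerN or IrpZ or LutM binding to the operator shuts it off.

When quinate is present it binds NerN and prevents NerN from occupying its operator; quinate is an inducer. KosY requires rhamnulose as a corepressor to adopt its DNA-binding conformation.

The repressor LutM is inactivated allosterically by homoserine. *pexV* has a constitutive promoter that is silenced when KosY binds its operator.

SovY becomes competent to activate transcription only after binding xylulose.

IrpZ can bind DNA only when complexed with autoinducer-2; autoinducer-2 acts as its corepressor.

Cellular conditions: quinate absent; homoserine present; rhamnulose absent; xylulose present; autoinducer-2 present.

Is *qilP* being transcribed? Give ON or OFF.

Xylulose is present, so SovY is active.
Quinate is absent, so NerN is active.
Autoinducer-2 is present, so IrpZ is active.
Homoserine is present, so LutM is inactive.
With repressor NerN bound, *qilP* is not transcribed.

OFF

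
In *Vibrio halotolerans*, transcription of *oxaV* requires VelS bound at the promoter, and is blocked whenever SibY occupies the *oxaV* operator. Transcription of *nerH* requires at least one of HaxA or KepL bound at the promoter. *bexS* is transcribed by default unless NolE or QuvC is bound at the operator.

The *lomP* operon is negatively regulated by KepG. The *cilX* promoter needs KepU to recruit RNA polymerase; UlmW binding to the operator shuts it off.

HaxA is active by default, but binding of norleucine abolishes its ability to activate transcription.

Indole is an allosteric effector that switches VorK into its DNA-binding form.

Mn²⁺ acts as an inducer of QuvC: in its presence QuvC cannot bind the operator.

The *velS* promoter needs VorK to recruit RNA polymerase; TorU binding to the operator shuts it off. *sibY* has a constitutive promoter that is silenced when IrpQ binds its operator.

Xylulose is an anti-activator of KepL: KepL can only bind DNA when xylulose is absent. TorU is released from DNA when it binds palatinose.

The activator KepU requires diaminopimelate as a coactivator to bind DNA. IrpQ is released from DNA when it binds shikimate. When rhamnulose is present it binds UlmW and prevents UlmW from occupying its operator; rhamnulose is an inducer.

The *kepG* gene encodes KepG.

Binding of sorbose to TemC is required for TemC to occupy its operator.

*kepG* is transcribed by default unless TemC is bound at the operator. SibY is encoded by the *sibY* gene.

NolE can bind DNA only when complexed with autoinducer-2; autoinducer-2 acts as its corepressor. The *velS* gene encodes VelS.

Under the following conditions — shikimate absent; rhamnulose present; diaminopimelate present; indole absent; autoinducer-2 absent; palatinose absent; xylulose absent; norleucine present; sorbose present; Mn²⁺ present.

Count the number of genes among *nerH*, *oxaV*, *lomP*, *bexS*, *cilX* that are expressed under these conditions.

4

Norleucine is present, so HaxA is inactive.
Xylulose is absent, so KepL is active.
Activator KepL is present, so *nerH* is transcribed.
→ *nerH* is ON.
Shikimate is absent, so IrpQ is active.
With repressor IrpQ bound, *sibY* is not transcribed.
So SibY is not produced.
Indole is absent, so VorK is inactive.
Palatinose is absent, so TorU is active.
With repressor TorU bound, *velS* is not transcribed.
So VelS is not produced.
Required activator VelS is absent, so *oxaV* is not transcribed.
→ *oxaV* is OFF.
Sorbose is present, so TemC is active.
With repressor TemC bound, *kepG* is not transcribed.
So KepG is not produced.
With no repressor bound, *lomP* is transcribed.
→ *lomP* is ON.
Autoinducer-2 is absent, so NolE is inactive.
Mn²⁺ is present, so QuvC is inactive.
With no repressor bound, *bexS* is transcribed.
→ *bexS* is ON.
Diaminopimelate is present, so KepU is active.
Rhamnulose is present, so UlmW is inactive.
No repressor is bound and KepU is active, so *cilX* is transcribed.
→ *cilX* is ON.
4 of the 5 genes are transcribed.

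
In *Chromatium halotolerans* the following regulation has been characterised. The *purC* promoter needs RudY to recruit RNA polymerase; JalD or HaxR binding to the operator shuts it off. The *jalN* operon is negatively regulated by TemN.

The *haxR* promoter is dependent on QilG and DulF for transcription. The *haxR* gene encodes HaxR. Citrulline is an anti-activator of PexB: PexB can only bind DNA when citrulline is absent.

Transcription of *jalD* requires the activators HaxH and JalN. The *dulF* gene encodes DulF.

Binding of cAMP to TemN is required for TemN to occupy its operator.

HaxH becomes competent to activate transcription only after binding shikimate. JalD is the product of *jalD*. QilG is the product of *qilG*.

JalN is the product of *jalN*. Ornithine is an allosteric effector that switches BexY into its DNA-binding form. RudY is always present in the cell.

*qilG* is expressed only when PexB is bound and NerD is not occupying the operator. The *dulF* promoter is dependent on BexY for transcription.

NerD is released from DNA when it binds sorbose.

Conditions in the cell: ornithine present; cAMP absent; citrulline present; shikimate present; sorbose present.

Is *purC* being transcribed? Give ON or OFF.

OFF

Shikimate is present, so HaxH is active.
cAMP is absent, so TemN is inactive.
With no repressor bound, *jalN* is transcribed.
So JalN is produced and active.
No repressor is bound and HaxH and JalN are active, so *jalD* is transcribed.
So JalD is produced and active.
RudY is produced constitutively and is active.
Citrulline is present, so PexB is inactive.
Sorbose is present, so NerD is inactive.
Required activator PexB is absent, so *qilG* is not transcribed.
So QilG is not produced.
Ornithine is present, so BexY is active.
No repressor is bound and BexY is active, so *dulF* is transcribed.
So DulF is produced and active.
Required activator QilG is absent, so *haxR* is not transcribed.
So HaxR is not produced.
With repressor JalD bound, *purC* is not transcribed.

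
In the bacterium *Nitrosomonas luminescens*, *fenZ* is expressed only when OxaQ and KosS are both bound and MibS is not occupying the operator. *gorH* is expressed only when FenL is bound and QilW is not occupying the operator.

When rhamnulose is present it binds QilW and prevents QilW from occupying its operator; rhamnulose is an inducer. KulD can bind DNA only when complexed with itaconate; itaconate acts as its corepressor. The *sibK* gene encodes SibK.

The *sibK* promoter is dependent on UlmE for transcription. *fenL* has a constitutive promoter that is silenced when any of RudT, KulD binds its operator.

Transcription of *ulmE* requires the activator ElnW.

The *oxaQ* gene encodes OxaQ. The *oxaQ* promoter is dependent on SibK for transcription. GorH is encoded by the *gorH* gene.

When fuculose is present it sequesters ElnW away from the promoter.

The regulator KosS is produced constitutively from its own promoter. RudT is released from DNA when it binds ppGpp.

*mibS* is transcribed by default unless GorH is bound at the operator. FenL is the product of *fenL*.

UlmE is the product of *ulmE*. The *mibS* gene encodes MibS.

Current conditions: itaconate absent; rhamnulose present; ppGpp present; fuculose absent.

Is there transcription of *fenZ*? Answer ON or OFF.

ON

Fuculose is absent, so ElnW is active.
No repressor is bound and ElnW is active, so *ulmE* is transcribed.
So UlmE is produced and active.
No repressor is bound and UlmE is active, so *sibK* is transcribed.
So SibK is produced and active.
No repressor is bound and SibK is active, so *oxaQ* is transcribed.
So OxaQ is produced and active.
Rhamnulose is present, so QilW is inactive.
ppGpp is present, so RudT is inactive.
Itaconate is absent, so KulD is inactive.
With no repressor bound, *fenL* is transcribed.
So FenL is produced and active.
No repressor is bound and FenL is active, so *gorH* is transcribed.
So GorH is produced and active.
With repressor GorH bound, *mibS* is not transcribed.
So MibS is not produced.
KosS is produced constitutively and is active.
No repressor is bound and OxaQ and KosS are active, so *fenZ* is transcribed.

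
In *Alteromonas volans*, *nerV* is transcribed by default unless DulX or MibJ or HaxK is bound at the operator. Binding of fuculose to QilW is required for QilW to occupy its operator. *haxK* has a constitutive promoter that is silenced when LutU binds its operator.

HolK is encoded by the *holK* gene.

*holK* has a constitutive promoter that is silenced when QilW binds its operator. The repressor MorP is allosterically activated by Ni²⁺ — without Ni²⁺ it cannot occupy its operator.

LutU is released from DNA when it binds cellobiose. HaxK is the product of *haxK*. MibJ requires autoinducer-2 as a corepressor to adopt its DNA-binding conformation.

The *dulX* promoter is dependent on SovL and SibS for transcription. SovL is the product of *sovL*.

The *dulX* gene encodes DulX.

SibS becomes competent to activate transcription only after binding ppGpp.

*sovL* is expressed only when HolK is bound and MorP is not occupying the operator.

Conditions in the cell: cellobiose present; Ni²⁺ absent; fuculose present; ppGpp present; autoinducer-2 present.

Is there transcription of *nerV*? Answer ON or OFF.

OFF

Fuculose is present, so QilW is active.
With repressor QilW bound, *holK* is not transcribed.
So HolK is not produced.
Ni²⁺ is absent, so MorP is inactive.
Required activator HolK is absent, so *sovL* is not transcribed.
So SovL is not produced.
ppGpp is present, so SibS is active.
Required activator SovL is absent, so *dulX* is not transcribed.
So DulX is not produced.
Autoinducer-2 is present, so MibJ is active.
Cellobiose is present, so LutU is inactive.
With no repressor bound, *haxK* is transcribed.
So HaxK is produced and active.
With repressor MibJ bound, *nerV* is not transcribed.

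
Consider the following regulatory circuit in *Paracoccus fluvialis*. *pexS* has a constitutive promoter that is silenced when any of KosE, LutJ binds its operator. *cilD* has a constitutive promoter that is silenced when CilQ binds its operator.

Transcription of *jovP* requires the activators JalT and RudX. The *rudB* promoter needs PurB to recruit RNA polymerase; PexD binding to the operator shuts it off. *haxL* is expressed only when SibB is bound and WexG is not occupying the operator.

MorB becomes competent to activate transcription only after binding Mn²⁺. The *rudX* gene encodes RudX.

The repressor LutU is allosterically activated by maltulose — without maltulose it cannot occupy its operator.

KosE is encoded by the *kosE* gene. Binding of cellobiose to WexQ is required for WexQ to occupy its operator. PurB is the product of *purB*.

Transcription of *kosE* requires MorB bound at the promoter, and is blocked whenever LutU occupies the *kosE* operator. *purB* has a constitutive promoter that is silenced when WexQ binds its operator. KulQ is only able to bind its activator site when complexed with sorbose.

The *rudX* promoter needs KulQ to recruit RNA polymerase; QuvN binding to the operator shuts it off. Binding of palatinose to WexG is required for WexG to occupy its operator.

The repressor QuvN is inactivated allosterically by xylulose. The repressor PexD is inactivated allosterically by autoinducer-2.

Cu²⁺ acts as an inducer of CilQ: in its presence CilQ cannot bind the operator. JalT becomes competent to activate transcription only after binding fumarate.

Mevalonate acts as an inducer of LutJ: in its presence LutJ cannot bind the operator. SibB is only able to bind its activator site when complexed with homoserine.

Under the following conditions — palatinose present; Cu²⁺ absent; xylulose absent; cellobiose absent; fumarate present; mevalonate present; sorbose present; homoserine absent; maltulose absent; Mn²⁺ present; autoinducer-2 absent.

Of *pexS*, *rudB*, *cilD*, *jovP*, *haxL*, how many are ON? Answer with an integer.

0

Mn²⁺ is present, so MorB is active.
Maltulose is absent, so LutU is inactive.
No repressor is bound and MorB is active, so *kosE* is transcribed.
So KosE is produced and active.
Mevalonate is present, so LutJ is inactive.
With repressor KosE bound, *pexS* is not transcribed.
→ *pexS* is OFF.
Autoinducer-2 is absent, so PexD is active.
Cellobiose is absent, so WexQ is inactive.
With no repressor bound, *purB* is transcribed.
So PurB is produced and active.
With repressor PexD bound, *rudB* is not transcribed.
→ *rudB* is OFF.
Cu²⁺ is absent, so CilQ is active.
With repressor CilQ bound, *cilD* is not transcribed.
→ *cilD* is OFF.
Fumarate is present, so JalT is active.
Xylulose is absent, so QuvN is active.
Sorbose is present, so KulQ is active.
With repressor QuvN bound, *rudX* is not transcribed.
So RudX is not produced.
Required activator RudX is absent, so *jovP* is not transcribed.
→ *jovP* is OFF.
Palatinose is present, so WexG is active.
Homoserine is absent, so SibB is inactive.
With repressor WexG bound, *haxL* is not transcribed.
→ *haxL* is OFF.
0 of the 5 genes are transcribed.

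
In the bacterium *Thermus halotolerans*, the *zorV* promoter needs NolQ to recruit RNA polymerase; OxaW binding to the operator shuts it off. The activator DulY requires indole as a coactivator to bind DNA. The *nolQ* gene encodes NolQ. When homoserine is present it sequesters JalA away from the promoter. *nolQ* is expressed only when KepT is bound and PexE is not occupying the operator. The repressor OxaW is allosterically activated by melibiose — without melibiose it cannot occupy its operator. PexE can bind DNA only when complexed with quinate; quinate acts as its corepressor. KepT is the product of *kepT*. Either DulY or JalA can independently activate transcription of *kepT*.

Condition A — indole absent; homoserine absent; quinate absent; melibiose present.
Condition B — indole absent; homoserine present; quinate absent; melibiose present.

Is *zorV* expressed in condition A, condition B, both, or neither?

Condition A:
Indole is absent, so DulY is inactive.
Homoserine is absent, so JalA is active.
Activator JalA is present, so *kepT* is transcribed.
So KepT is produced and active.
Quinate is absent, so PexE is inactive.
No repressor is bound and KepT is active, so *nolQ* is transcribed.
So NolQ is produced and active.
Melibiose is present, so OxaW is active.
With repressor OxaW bound, *zorV* is not transcribed.
→ *zorV* is OFF in A.
Condition B:
Indole is absent, so DulY is inactive.
Homoserine is present, so JalA is inactive.
No activator is available at the *kepT* promoter, so *kepT* is not transcribed.
So KepT is not produced.
Quinate is absent, so PexE is inactive.
Required activator KepT is absent, so *nolQ* is not transcribed.
So NolQ is not produced.
Melibiose is present, so OxaW is active.
With repressor OxaW bound, *zorV* is not transcribed.
→ *zorV* is OFF in B.

neither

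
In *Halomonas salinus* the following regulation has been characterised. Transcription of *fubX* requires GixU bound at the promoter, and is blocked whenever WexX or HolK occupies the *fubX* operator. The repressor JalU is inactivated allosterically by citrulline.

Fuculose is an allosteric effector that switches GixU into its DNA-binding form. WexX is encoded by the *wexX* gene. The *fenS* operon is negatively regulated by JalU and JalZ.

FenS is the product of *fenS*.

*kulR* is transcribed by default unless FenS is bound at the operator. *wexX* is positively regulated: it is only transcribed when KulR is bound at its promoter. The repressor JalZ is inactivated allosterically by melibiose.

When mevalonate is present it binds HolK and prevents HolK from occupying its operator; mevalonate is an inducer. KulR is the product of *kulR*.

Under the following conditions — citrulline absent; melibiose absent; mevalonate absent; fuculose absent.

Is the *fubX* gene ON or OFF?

Citrulline is absent, so JalU is active.
Melibiose is absent, so JalZ is active.
With repressor JalU bound, *fenS* is not transcribed.
So FenS is not produced.
With no repressor bound, *kulR* is transcribed.
So KulR is produced and active.
No repressor is bound and KulR is active, so *wexX* is transcribed.
So WexX is produced and active.
Mevalonate is absent, so HolK is active.
Fuculose is absent, so GixU is inactive.
With repressor WexX bound, *fubX* is not transcribed.

OFF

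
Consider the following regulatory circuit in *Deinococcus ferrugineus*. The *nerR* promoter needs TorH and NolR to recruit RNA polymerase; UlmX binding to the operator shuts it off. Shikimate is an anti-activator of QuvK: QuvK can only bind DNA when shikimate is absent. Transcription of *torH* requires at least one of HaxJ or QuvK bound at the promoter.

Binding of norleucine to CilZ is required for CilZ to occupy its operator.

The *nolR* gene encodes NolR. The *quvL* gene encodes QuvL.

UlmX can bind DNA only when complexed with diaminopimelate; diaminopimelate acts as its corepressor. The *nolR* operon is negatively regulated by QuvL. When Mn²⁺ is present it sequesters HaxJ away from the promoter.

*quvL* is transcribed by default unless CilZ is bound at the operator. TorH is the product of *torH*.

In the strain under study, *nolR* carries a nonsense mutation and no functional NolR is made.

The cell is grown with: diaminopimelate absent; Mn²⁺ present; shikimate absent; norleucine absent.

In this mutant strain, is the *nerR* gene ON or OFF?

OFF

Diaminopimelate is absent, so UlmX is inactive.
Mn²⁺ is present, so HaxJ is inactive.
Shikimate is absent, so QuvK is active.
Activator QuvK is present, so *torH* is transcribed.
So TorH is produced and active.
NolR is non-functional in this strain, so it has no effect.
Required activator NolR is absent, so *nerR* is not transcribed.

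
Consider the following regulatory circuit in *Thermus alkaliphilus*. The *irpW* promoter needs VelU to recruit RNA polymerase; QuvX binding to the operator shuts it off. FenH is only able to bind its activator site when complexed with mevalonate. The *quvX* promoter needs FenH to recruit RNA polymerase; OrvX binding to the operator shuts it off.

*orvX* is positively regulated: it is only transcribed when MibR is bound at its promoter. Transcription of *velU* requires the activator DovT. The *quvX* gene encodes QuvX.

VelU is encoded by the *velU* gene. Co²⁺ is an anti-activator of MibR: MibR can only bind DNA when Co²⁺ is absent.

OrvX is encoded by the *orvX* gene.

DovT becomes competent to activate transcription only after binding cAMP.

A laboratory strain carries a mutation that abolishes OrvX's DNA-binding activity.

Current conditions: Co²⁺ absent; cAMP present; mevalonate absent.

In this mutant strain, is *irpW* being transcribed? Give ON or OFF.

Mevalonate is absent, so FenH is inactive.
OrvX is non-functional in this strain, so it has no effect.
Required activator FenH is absent, so *quvX* is not transcribed.
So QuvX is not produced.
cAMP is present, so DovT is active.
No repressor is bound and DovT is active, so *velU* is transcribed.
So VelU is produced and active.
No repressor is bound and VelU is active, so *irpW* is transcribed.

ON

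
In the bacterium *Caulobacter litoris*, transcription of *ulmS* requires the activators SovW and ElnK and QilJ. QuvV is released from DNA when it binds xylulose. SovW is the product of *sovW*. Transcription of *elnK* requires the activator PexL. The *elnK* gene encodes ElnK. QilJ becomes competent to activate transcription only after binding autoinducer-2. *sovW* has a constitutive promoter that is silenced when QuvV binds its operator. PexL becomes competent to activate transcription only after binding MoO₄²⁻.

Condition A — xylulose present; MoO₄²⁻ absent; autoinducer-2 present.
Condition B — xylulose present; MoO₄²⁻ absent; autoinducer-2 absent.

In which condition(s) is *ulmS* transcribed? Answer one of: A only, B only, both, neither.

Condition A:
Xylulose is present, so QuvV is inactive.
With no repressor bound, *sovW* is transcribed.
So SovW is produced and active.
MoO₄²⁻ is absent, so PexL is inactive.
Required activator PexL is absent, so *elnK* is not transcribed.
So ElnK is not produced.
Autoinducer-2 is present, so QilJ is active.
Required activator ElnK is absent, so *ulmS* is not transcribed.
→ *ulmS* is OFF in A.
Condition B:
Xylulose is present, so QuvV is inactive.
With no repressor bound, *sovW* is transcribed.
So SovW is produced and active.
MoO₄²⁻ is absent, so PexL is inactive.
Required activator PexL is absent, so *elnK* is not transcribed.
So ElnK is not produced.
Autoinducer-2 is absent, so QilJ is inactive.
Required activator ElnK is absent, so *ulmS* is not transcribed.
→ *ulmS* is OFF in B.

neither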